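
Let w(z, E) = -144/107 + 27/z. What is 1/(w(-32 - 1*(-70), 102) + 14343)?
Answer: 4066/58316055 ≈ 6.9723e-5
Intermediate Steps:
w(z, E) = -144/107 + 27/z (w(z, E) = -144*1/107 + 27/z = -144/107 + 27/z)
1/(w(-32 - 1*(-70), 102) + 14343) = 1/((-144/107 + 27/(-32 - 1*(-70))) + 14343) = 1/((-144/107 + 27/(-32 + 70)) + 14343) = 1/((-144/107 + 27/38) + 14343) = 1/(-2583/4066 + 14343) = 1/(58316055/4066) = 4066/58316055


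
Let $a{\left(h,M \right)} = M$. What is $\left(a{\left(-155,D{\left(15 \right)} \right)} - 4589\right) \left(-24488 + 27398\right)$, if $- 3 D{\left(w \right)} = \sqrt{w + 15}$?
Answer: $-13353990 - 970 \sqrt{30} \approx -1.3359 \cdot 10^{7}$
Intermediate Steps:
$D{\left(w \right)} = - \frac{\sqrt{15 + w}}{3}$ ($D{\left(w \right)} = - \frac{\sqrt{w + 15}}{3} = - \frac{\sqrt{15 + w}}{3}$)
$\left(a{\left(-155,D{\left(15 \right)} \right)} - 4589\right) \left(-24488 + 27398\right) = \left(- \frac{\sqrt{15 + 15}}{3} - 4589\right) \left(-24488 + 27398\right) = \left(- \frac{\sqrt{30}}{3} - 4589\right) 2910 = \left(-4589 - \frac{\sqrt{30}}{3}\right) 2910 = -13353990 - 970 \sqrt{30}$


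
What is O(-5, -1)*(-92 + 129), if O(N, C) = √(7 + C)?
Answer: 37*√6 ≈ 90.631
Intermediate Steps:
O(-5, -1)*(-92 + 129) = √(7 - 1)*(-92 + 129) = √6*37 = 37*√6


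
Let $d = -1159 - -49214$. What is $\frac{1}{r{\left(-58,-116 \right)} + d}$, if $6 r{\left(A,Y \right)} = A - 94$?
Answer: $\frac{3}{144089} \approx 2.082 \cdot 10^{-5}$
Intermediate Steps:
$d = 48055$ ($d = -1159 + 49214 = 48055$)
$r{\left(A,Y \right)} = - \frac{47}{3} + \frac{A}{6}$ ($r{\left(A,Y \right)} = \frac{A - 94}{6} = \frac{-94 + A}{6} = - \frac{47}{3} + \frac{A}{6}$)
$\frac{1}{r{\left(-58,-116 \right)} + d} = \frac{1}{\left(- \frac{47}{3} + \frac{1}{6} \left(-58\right)\right) + 48055} = \frac{1}{\left(- \frac{47}{3} - \frac{29}{3}\right) + 48055} = \frac{1}{- \frac{76}{3} + 48055} = \frac{1}{\frac{144089}{3}} = \frac{3}{144089}$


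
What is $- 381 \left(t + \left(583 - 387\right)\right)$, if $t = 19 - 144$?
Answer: $-27051$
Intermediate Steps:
$t = -125$ ($t = 19 - 144 = -125$)
$- 381 \left(t + \left(583 - 387\right)\right) = - 381 \left(-125 + \left(583 - 387\right)\right) = - 381 \left(-125 + 196\right) = \left(-381\right) 71 = -27051$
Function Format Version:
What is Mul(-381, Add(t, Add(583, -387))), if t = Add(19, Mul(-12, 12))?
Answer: -27051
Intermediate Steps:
t = -125 (t = Add(19, -144) = -125)
Mul(-381, Add(t, Add(583, -387))) = Mul(-381, Add(-125, Add(583, -387))) = Mul(-381, Add(-125, 196)) = Mul(-381, 71) = -27051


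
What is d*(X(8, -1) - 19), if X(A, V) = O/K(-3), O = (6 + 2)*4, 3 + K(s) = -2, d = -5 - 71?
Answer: 9652/5 ≈ 1930.4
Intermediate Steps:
d = -76
K(s) = -5 (K(s) = -3 - 2 = -5)
O = 32 (O = 8*4 = 32)
X(A, V) = -32/5 (X(A, V) = 32/(-5) = 32*(-⅕) = -32/5)
d*(X(8, -1) - 19) = -76*(-32/5 - 19) = -76*(-127/5) = 9652/5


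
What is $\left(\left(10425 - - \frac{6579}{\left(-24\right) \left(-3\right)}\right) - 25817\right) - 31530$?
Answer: $- \frac{374645}{8} \approx -46831.0$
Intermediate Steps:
$\left(\left(10425 - - \frac{6579}{\left(-24\right) \left(-3\right)}\right) - 25817\right) - 31530 = \left(\left(10425 - - \frac{6579}{72}\right) - 25817\right) - 31530 = \left(\left(10425 - \left(-6579\right) \frac{1}{72}\right) - 25817\right) - 31530 = \left(\left(10425 - - \frac{731}{8}\right) - 25817\right) - 31530 = \left(\left(10425 + \frac{731}{8}\right) - 25817\right) - 31530 = \left(\frac{84131}{8} - 25817\right) - 31530 = - \frac{122405}{8} - 31530 = - \frac{374645}{8}$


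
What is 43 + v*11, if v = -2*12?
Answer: -221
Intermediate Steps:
v = -24
43 + v*11 = 43 - 24*11 = 43 - 264 = -221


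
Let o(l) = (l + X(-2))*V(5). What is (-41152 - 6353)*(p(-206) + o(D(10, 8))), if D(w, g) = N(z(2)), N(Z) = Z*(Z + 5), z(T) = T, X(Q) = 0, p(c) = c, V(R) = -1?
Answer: 10451100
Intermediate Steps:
N(Z) = Z*(5 + Z)
D(w, g) = 14 (D(w, g) = 2*(5 + 2) = 2*7 = 14)
o(l) = -l (o(l) = (l + 0)*(-1) = l*(-1) = -l)
(-41152 - 6353)*(p(-206) + o(D(10, 8))) = (-41152 - 6353)*(-206 - 1*14) = -47505*(-206 - 14) = -47505*(-220) = 10451100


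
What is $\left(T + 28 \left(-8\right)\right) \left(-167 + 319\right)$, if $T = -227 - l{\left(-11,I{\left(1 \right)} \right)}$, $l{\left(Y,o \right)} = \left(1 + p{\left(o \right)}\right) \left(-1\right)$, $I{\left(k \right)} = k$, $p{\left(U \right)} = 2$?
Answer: $-68096$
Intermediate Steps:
$l{\left(Y,o \right)} = -3$ ($l{\left(Y,o \right)} = \left(1 + 2\right) \left(-1\right) = 3 \left(-1\right) = -3$)
$T = -224$ ($T = -227 - -3 = -227 + 3 = -224$)
$\left(T + 28 \left(-8\right)\right) \left(-167 + 319\right) = \left(-224 + 28 \left(-8\right)\right) \left(-167 + 319\right) = \left(-224 - 224\right) 152 = \left(-448\right) 152 = -68096$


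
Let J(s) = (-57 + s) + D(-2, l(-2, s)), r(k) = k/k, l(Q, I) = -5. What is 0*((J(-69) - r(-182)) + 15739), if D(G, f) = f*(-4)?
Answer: 0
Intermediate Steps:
r(k) = 1
D(G, f) = -4*f
J(s) = -37 + s (J(s) = (-57 + s) - 4*(-5) = (-57 + s) + 20 = -37 + s)
0*((J(-69) - r(-182)) + 15739) = 0*(((-37 - 69) - 1*1) + 15739) = 0*((-106 - 1) + 15739) = 0*(-107 + 15739) = 0*15632 = 0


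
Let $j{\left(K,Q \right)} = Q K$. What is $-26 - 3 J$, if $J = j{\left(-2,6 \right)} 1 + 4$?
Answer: $-2$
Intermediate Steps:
$j{\left(K,Q \right)} = K Q$
$J = -8$ ($J = \left(-2\right) 6 \cdot 1 + 4 = \left(-12\right) 1 + 4 = -12 + 4 = -8$)
$-26 - 3 J = -26 - -24 = -26 + 24 = -2$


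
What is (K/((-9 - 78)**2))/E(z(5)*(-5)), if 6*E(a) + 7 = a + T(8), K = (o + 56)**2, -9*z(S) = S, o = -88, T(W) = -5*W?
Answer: -3072/167359 ≈ -0.018356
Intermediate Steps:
z(S) = -S/9
K = 1024 (K = (-88 + 56)**2 = (-32)**2 = 1024)
E(a) = -47/6 + a/6 (E(a) = -7/6 + (a - 5*8)/6 = -7/6 + (a - 40)/6 = -7/6 + (-40 + a)/6 = -7/6 + (-20/3 + a/6) = -47/6 + a/6)
(K/((-9 - 78)**2))/E(z(5)*(-5)) = (1024/((-9 - 78)**2))/(-47/6 + (-1/9*5*(-5))/6) = (1024/((-87)**2))/(-47/6 + (-5/9*(-5))/6) = (1024/7569)/(-47/6 + (1/6)*(25/9)) = (1024*(1/7569))/(-47/6 + 25/54) = 1024/(7569*(-199/27)) = (1024/7569)*(-27/199) = -3072/167359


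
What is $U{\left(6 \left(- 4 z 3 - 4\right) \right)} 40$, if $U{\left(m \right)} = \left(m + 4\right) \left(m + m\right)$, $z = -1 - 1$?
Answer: $1190400$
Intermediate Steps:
$z = -2$ ($z = -1 - 1 = -2$)
$U{\left(m \right)} = 2 m \left(4 + m\right)$ ($U{\left(m \right)} = \left(4 + m\right) 2 m = 2 m \left(4 + m\right)$)
$U{\left(6 \left(- 4 z 3 - 4\right) \right)} 40 = 2 \cdot 6 \left(\left(-4\right) \left(-2\right) 3 - 4\right) \left(4 + 6 \left(\left(-4\right) \left(-2\right) 3 - 4\right)\right) 40 = 2 \cdot 6 \left(8 \cdot 3 - 4\right) \left(4 + 6 \left(8 \cdot 3 - 4\right)\right) 40 = 2 \cdot 6 \left(24 - 4\right) \left(4 + 6 \left(24 - 4\right)\right) 40 = 2 \cdot 6 \cdot 20 \left(4 + 6 \cdot 20\right) 40 = 2 \cdot 120 \left(4 + 120\right) 40 = 2 \cdot 120 \cdot 124 \cdot 40 = 29760 \cdot 40 = 1190400$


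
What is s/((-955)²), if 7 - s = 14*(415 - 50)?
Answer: -5103/912025 ≈ -0.0055952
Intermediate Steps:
s = -5103 (s = 7 - 14*(415 - 50) = 7 - 14*365 = 7 - 1*5110 = 7 - 5110 = -5103)
s/((-955)²) = -5103/((-955)²) = -5103/912025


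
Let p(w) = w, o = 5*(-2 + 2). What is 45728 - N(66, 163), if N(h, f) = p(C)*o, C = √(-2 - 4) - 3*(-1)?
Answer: 45728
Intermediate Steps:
C = 3 + I*√6 (C = √(-6) + 3 = I*√6 + 3 = 3 + I*√6 ≈ 3.0 + 2.4495*I)
o = 0 (o = 5*0 = 0)
N(h, f) = 0 (N(h, f) = (3 + I*√6)*0 = 0)
45728 - N(66, 163) = 45728 - 1*0 = 45728 + 0 = 45728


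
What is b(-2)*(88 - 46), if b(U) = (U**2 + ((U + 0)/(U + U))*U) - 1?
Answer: 84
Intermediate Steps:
b(U) = -1 + U**2 + U/2 (b(U) = (U**2 + (U/((2*U)))*U) - 1 = (U**2 + (U*(1/(2*U)))*U) - 1 = (U**2 + U/2) - 1 = -1 + U**2 + U/2)
b(-2)*(88 - 46) = (-1 + (-2)**2 + (1/2)*(-2))*(88 - 46) = (-1 + 4 - 1)*42 = 2*42 = 84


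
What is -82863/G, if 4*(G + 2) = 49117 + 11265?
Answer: -165726/30187 ≈ -5.4900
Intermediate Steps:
G = 30187/2 (G = -2 + (49117 + 11265)/4 = -2 + (¼)*60382 = -2 + 30191/2 = 30187/2 ≈ 15094.)
-82863/G = -82863/30187/2 = -82863*2/30187 = -165726/30187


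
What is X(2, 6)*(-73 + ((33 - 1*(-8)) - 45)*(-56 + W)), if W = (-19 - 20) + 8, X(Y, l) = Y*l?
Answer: 3300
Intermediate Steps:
W = -31 (W = -39 + 8 = -31)
X(2, 6)*(-73 + ((33 - 1*(-8)) - 45)*(-56 + W)) = (2*6)*(-73 + ((33 - 1*(-8)) - 45)*(-56 - 31)) = 12*(-73 + ((33 + 8) - 45)*(-87)) = 12*(-73 + (41 - 45)*(-87)) = 12*(-73 - 4*(-87)) = 12*(-73 + 348) = 12*275 = 3300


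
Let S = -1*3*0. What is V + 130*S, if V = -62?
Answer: -62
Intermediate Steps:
S = 0 (S = -3*0 = 0)
V + 130*S = -62 + 130*0 = -62 + 0 = -62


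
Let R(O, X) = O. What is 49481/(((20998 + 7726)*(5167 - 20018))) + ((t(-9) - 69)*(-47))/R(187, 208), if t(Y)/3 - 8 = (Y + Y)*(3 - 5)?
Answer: -1263113000111/79770483188 ≈ -15.834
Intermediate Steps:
t(Y) = 24 - 12*Y (t(Y) = 24 + 3*((Y + Y)*(3 - 5)) = 24 + 3*((2*Y)*(-2)) = 24 + 3*(-4*Y) = 24 - 12*Y)
49481/(((20998 + 7726)*(5167 - 20018))) + ((t(-9) - 69)*(-47))/R(187, 208) = 49481/(((20998 + 7726)*(5167 - 20018))) + (((24 - 12*(-9)) - 69)*(-47))/187 = 49481/((28724*(-14851))) + (((24 + 108) - 69)*(-47))*(1/187) = 49481/(-426580124) + ((132 - 69)*(-47))*(1/187) = 49481*(-1/426580124) + (63*(-47))*(1/187) = -49481/426580124 - 2961*1/187 = -49481/426580124 - 2961/187 = -1263113000111/79770483188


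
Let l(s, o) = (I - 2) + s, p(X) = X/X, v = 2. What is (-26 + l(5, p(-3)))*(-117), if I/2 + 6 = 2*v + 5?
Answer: 1989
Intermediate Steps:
I = 6 (I = -12 + 2*(2*2 + 5) = -12 + 2*(4 + 5) = -12 + 2*9 = -12 + 18 = 6)
p(X) = 1
l(s, o) = 4 + s (l(s, o) = (6 - 2) + s = 4 + s)
(-26 + l(5, p(-3)))*(-117) = (-26 + (4 + 5))*(-117) = (-26 + 9)*(-117) = -17*(-117) = 1989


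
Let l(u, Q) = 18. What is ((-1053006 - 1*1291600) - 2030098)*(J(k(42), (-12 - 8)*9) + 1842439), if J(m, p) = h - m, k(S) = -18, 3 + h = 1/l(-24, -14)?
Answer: -72541720139896/9 ≈ -8.0602e+12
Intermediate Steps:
h = -53/18 (h = -3 + 1/18 = -53/18 ≈ -2.9444)
J(m, p) = -53/18 - m
((-1053006 - 1*1291600) - 2030098)*(J(k(42), (-12 - 8)*9) + 1842439) = ((-1053006 - 1*1291600) - 2030098)*((-53/18 - 1*(-18)) + 1842439) = ((-1053006 - 1291600) - 2030098)*((-53/18 + 18) + 1842439) = (-2344606 - 2030098)*(271/18 + 1842439) = -4374704*33164173/18 = -72541720139896/9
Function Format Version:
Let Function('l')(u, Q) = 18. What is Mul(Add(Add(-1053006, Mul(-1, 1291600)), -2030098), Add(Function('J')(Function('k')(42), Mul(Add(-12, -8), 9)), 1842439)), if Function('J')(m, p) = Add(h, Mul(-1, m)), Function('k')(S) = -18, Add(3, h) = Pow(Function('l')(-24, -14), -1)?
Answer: Rational(-72541720139896, 9) ≈ -8.0602e+12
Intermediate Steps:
h = Rational(-53, 18) (h = Add(-3, Pow(18, -1)) = Add(-3, Rational(1, 18)) = Rational(-53, 18) ≈ -2.9444)
Function('J')(m, p) = Add(Rational(-53, 18), Mul(-1, m))
Mul(Add(Add(-1053006, Mul(-1, 1291600)), -2030098), Add(Function('J')(Function('k')(42), Mul(Add(-12, -8), 9)), 1842439)) = Mul(Add(Add(-1053006, Mul(-1, 1291600)), -2030098), Add(Add(Rational(-53, 18), Mul(-1, -18)), 1842439)) = Mul(Add(Add(-1053006, -1291600), -2030098), Add(Add(Rational(-53, 18), 18), 1842439)) = Mul(Add(-2344606, -2030098), Add(Rational(271, 18), 1842439)) = Mul(-4374704, Rational(33164173, 18)) = Rational(-72541720139896, 9)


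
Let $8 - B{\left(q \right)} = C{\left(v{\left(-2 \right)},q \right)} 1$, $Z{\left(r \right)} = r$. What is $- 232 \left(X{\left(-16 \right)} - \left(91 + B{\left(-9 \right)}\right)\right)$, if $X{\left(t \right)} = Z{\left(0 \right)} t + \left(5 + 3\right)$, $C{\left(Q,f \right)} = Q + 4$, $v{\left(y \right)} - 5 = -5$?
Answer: $20184$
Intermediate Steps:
$v{\left(y \right)} = 0$ ($v{\left(y \right)} = 5 - 5 = 0$)
$C{\left(Q,f \right)} = 4 + Q$
$X{\left(t \right)} = 8$ ($X{\left(t \right)} = 0 t + \left(5 + 3\right) = 0 + 8 = 8$)
$B{\left(q \right)} = 4$ ($B{\left(q \right)} = 8 - \left(4 + 0\right) 1 = 8 - 4 \cdot 1 = 8 - 4 = 4$)
$- 232 \left(X{\left(-16 \right)} - \left(91 + B{\left(-9 \right)}\right)\right) = - 232 \left(8 - 95\right) = \left(-232\right) \left(-87\right) = 20184$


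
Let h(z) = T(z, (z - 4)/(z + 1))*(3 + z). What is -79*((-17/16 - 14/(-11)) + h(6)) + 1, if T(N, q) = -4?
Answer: 497797/176 ≈ 2828.4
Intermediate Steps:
h(z) = -12 - 4*z (h(z) = -4*(3 + z) = -12 - 4*z)
-79*((-17/16 - 14/(-11)) + h(6)) + 1 = -79*((-17/16 - 14/(-11)) + (-12 - 4*6)) + 1 = -79*((-17*1/16 - 14*(-1/11)) + (-12 - 24)) + 1 = -79*((-17/16 + 14/11) - 36) + 1 = -79*(37/176 - 36) + 1 = -79*(-6299/176) + 1 = 497621/176 + 1 = 497797/176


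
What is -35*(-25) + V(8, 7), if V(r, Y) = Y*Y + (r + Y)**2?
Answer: 1149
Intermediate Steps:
V(r, Y) = Y**2 + (Y + r)**2
-35*(-25) + V(8, 7) = -35*(-25) + (7**2 + (7 + 8)**2) = 875 + (49 + 15**2) = 875 + (49 + 225) = 875 + 274 = 1149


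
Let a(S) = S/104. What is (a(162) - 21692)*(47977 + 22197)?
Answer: -3044210197/2 ≈ -1.5221e+9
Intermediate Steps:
a(S) = S/104 (a(S) = S*(1/104) = S/104)
(a(162) - 21692)*(47977 + 22197) = ((1/104)*162 - 21692)*(47977 + 22197) = (81/52 - 21692)*70174 = -1127903/52*70174 = -3044210197/2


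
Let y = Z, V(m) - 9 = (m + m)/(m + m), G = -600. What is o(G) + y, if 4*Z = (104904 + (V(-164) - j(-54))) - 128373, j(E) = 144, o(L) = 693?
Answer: -20831/4 ≈ -5207.8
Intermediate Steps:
V(m) = 10 (V(m) = 9 + (m + m)/(m + m) = 9 + (2*m)/((2*m)) = 9 + (2*m)*(1/(2*m)) = 9 + 1 = 10)
Z = -23603/4 (Z = ((104904 + (10 - 1*144)) - 128373)/4 = ((104904 + (10 - 144)) - 128373)/4 = ((104904 - 134) - 128373)/4 = (104770 - 128373)/4 = (¼)*(-23603) = -23603/4 ≈ -5900.8)
y = -23603/4 ≈ -5900.8
o(G) + y = 693 - 23603/4 = -20831/4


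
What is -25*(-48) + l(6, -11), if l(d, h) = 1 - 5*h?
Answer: 1256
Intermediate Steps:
-25*(-48) + l(6, -11) = -25*(-48) + (1 - 5*(-11)) = 1200 + (1 + 55) = 1200 + 56 = 1256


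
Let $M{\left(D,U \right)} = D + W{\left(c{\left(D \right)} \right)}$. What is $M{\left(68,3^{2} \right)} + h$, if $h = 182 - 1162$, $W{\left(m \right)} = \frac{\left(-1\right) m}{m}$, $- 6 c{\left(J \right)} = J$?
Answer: $-913$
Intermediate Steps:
$c{\left(J \right)} = - \frac{J}{6}$
$W{\left(m \right)} = -1$
$M{\left(D,U \right)} = -1 + D$ ($M{\left(D,U \right)} = D - 1 = -1 + D$)
$h = -980$ ($h = 182 - 1162 = -980$)
$M{\left(68,3^{2} \right)} + h = \left(-1 + 68\right) - 980 = 67 - 980 = -913$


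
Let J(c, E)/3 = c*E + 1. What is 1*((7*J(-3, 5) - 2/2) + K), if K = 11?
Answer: -284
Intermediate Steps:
J(c, E) = 3 + 3*E*c (J(c, E) = 3*(c*E + 1) = 3*(E*c + 1) = 3*(1 + E*c) = 3 + 3*E*c)
1*((7*J(-3, 5) - 2/2) + K) = 1*((7*(3 + 3*5*(-3)) - 2/2) + 11) = 1*((7*(3 - 45) - 2*½) + 11) = 1*((7*(-42) - 1) + 11) = 1*((-294 - 1) + 11) = 1*(-295 + 11) = 1*(-284) = -284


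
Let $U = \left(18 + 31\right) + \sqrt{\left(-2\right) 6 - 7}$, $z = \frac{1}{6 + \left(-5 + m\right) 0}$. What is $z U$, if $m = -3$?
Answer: $\frac{49}{6} + \frac{i \sqrt{19}}{6} \approx 8.1667 + 0.72648 i$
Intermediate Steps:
$z = \frac{1}{6}$ ($z = \frac{1}{6 + \left(-5 - 3\right) 0} = \frac{1}{6 - 0} = \frac{1}{6 + 0} = \frac{1}{6} \approx 0.16667$)
$U = 49 + i \sqrt{19}$ ($U = 49 + \sqrt{-12 - 7} = 49 + \sqrt{-19} = 49 + i \sqrt{19} \approx 49.0 + 4.3589 i$)
$z U = \frac{49 + i \sqrt{19}}{6} = \frac{49}{6} + \frac{i \sqrt{19}}{6}$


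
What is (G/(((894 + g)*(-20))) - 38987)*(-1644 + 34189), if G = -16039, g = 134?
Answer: -5217332436629/4112 ≈ -1.2688e+9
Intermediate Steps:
(G/(((894 + g)*(-20))) - 38987)*(-1644 + 34189) = (-16039*(-1/(20*(894 + 134))) - 38987)*(-1644 + 34189) = (-16039/(1028*(-20)) - 38987)*32545 = (-16039/(-20560) - 38987)*32545 = (-16039*(-1/20560) - 38987)*32545 = (16039/20560 - 38987)*32545 = -801556681/20560*32545 = -5217332436629/4112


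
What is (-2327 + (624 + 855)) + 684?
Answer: -164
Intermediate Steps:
(-2327 + (624 + 855)) + 684 = (-2327 + 1479) + 684 = -848 + 684 = -164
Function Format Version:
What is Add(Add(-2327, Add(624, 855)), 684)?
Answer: -164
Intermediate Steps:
Add(Add(-2327, Add(624, 855)), 684) = Add(Add(-2327, 1479), 684) = Add(-848, 684) = -164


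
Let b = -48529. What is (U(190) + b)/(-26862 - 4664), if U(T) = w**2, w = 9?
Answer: 24224/15763 ≈ 1.5368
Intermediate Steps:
U(T) = 81 (U(T) = 9**2 = 81)
(U(190) + b)/(-26862 - 4664) = (81 - 48529)/(-26862 - 4664) = -48448/(-31526) = -48448*(-1/31526) = 24224/15763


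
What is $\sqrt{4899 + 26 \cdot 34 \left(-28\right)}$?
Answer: $i \sqrt{19853} \approx 140.9 i$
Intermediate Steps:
$\sqrt{4899 + 26 \cdot 34 \left(-28\right)} = \sqrt{4899 + 884 \left(-28\right)} = \sqrt{4899 - 24752} = \sqrt{-19853} = i \sqrt{19853}$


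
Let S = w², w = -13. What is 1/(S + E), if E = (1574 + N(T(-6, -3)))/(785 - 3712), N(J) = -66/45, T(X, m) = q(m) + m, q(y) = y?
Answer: 43905/7396357 ≈ 0.0059360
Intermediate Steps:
T(X, m) = 2*m (T(X, m) = m + m = 2*m)
N(J) = -22/15 (N(J) = -66*1/45 = -22/15)
S = 169 (S = (-13)² = 169)
E = -23588/43905 (E = (1574 - 22/15)/(785 - 3712) = (23588/15)/(-2927) = (23588/15)*(-1/2927) = -23588/43905 ≈ -0.53725)
1/(S + E) = 1/(169 - 23588/43905) = 1/(7396357/43905) = 43905/7396357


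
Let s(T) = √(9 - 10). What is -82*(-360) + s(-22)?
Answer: 29520 + I ≈ 29520.0 + 1.0*I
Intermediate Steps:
s(T) = I (s(T) = √(-1) = I)
-82*(-360) + s(-22) = -82*(-360) + I = 29520 + I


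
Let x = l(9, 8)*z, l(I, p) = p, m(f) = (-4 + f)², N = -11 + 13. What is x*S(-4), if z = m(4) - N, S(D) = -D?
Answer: -64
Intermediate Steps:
N = 2
z = -2 (z = (-4 + 4)² - 1*2 = 0² - 2 = 0 - 2 = -2)
x = -16 (x = 8*(-2) = -16)
x*S(-4) = -(-16)*(-4) = -16*4 = -64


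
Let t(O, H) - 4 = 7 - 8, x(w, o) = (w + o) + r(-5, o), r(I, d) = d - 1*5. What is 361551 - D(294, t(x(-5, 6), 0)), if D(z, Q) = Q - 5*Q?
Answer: 361563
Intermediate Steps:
r(I, d) = -5 + d (r(I, d) = d - 5 = -5 + d)
x(w, o) = -5 + w + 2*o (x(w, o) = (w + o) + (-5 + o) = (o + w) + (-5 + o) = -5 + w + 2*o)
t(O, H) = 3 (t(O, H) = 4 + (7 - 8) = 4 - 1 = 3)
D(z, Q) = -4*Q
361551 - D(294, t(x(-5, 6), 0)) = 361551 - (-4)*3 = 361551 - 1*(-12) = 361551 + 12 = 361563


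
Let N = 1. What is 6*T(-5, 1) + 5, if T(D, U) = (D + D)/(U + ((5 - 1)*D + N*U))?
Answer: 25/3 ≈ 8.3333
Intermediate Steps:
T(D, U) = 2*D/(2*U + 4*D) (T(D, U) = (D + D)/(U + ((5 - 1)*D + 1*U)) = (2*D)/(U + (4*D + U)) = (2*D)/(U + (U + 4*D)) = (2*D)/(2*U + 4*D) = 2*D/(2*U + 4*D))
6*T(-5, 1) + 5 = 6*(-5/(1 + 2*(-5))) + 5 = 6*(-5/(1 - 10)) + 5 = 6*(-5/(-9)) + 5 = 6*(-5*(-⅑)) + 5 = 6*(5/9) + 5 = 10/3 + 5 = 25/3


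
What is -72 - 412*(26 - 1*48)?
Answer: 8992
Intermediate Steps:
-72 - 412*(26 - 1*48) = -72 - 412*(26 - 48) = -72 - 412*(-22) = -72 + 9064 = 8992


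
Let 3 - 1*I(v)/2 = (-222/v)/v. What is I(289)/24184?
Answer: 250785/1009935932 ≈ 0.00024832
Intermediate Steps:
I(v) = 6 + 444/v**2 (I(v) = 6 - 2*(-222/v)/v = 6 - (-444)/v**2 = 6 + 444/v**2)
I(289)/24184 = (6 + 444/289**2)/24184 = (6 + 444*(1/83521))*(1/24184) = (6 + 444/83521)*(1/24184) = (501570/83521)*(1/24184) = 250785/1009935932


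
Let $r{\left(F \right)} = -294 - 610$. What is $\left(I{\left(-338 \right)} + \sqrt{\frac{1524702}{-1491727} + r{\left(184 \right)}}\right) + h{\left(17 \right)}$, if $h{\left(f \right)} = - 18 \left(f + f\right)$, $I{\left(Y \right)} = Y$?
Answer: $-950 + \frac{i \sqrt{2013899935186570}}{1491727} \approx -950.0 + 30.084 i$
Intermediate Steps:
$h{\left(f \right)} = - 36 f$ ($h{\left(f \right)} = - 18 \cdot 2 f = - 36 f$)
$r{\left(F \right)} = -904$ ($r{\left(F \right)} = -294 - 610 = -904$)
$\left(I{\left(-338 \right)} + \sqrt{\frac{1524702}{-1491727} + r{\left(184 \right)}}\right) + h{\left(17 \right)} = \left(-338 + \sqrt{\frac{1524702}{-1491727} - 904}\right) - 612 = \left(-338 + \sqrt{1524702 \left(- \frac{1}{1491727}\right) - 904}\right) - 612 = \left(-338 + \sqrt{- \frac{1524702}{1491727} - 904}\right) - 612 = \left(-338 + \sqrt{- \frac{1350045910}{1491727}}\right) - 612 = \left(-338 + \frac{i \sqrt{2013899935186570}}{1491727}\right) - 612 = -950 + \frac{i \sqrt{2013899935186570}}{1491727}$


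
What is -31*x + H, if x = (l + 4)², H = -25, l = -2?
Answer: -149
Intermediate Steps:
x = 4 (x = (-2 + 4)² = 2² = 4)
-31*x + H = -31*4 - 25 = -124 - 25 = -149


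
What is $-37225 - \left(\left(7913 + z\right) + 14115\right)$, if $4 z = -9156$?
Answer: $-56964$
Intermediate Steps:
$z = -2289$ ($z = \frac{1}{4} \left(-9156\right) = -2289$)
$-37225 - \left(\left(7913 + z\right) + 14115\right) = -37225 - \left(\left(7913 - 2289\right) + 14115\right) = -37225 - \left(5624 + 14115\right) = -37225 - 19739 = -56964$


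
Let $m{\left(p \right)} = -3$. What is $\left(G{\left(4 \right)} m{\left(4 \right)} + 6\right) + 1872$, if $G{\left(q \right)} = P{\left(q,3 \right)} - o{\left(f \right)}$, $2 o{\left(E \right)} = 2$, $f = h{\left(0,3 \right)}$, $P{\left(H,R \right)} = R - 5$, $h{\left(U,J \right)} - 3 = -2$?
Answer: $1887$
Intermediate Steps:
$h{\left(U,J \right)} = 1$ ($h{\left(U,J \right)} = 3 - 2 = 1$)
$P{\left(H,R \right)} = -5 + R$
$f = 1$
$o{\left(E \right)} = 1$ ($o{\left(E \right)} = \frac{1}{2} \cdot 2 = 1$)
$G{\left(q \right)} = -3$ ($G{\left(q \right)} = \left(-5 + 3\right) - 1 = -2 - 1 = -3$)
$\left(G{\left(4 \right)} m{\left(4 \right)} + 6\right) + 1872 = \left(\left(-3\right) \left(-3\right) + 6\right) + 1872 = \left(9 + 6\right) + 1872 = 15 + 1872 = 1887$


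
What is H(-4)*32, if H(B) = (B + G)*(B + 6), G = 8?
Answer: 256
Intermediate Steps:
H(B) = (6 + B)*(8 + B) (H(B) = (B + 8)*(B + 6) = (8 + B)*(6 + B) = (6 + B)*(8 + B))
H(-4)*32 = (48 + (-4)² + 14*(-4))*32 = (48 + 16 - 56)*32 = 8*32 = 256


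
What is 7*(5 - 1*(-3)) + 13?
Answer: 69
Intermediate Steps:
7*(5 - 1*(-3)) + 13 = 7*(5 + 3) + 13 = 7*8 + 13 = 56 + 13 = 69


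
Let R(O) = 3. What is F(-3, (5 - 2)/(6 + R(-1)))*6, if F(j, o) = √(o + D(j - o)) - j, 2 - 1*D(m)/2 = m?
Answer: 18 + 6*√11 ≈ 37.900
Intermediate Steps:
D(m) = 4 - 2*m
F(j, o) = √(4 - 2*j + 3*o) - j (F(j, o) = √(o + (4 - 2*(j - o))) - j = √(o + (4 + (-2*j + 2*o))) - j = √(o + (4 - 2*j + 2*o)) - j = √(4 - 2*j + 3*o) - j)
F(-3, (5 - 2)/(6 + R(-1)))*6 = (√(4 - 2*(-3) + 3*((5 - 2)/(6 + 3))) - 1*(-3))*6 = (√(4 + 6 + 3*(3/9)) + 3)*6 = (√(4 + 6 + 3*(3*(⅑))) + 3)*6 = (√(4 + 6 + 3*(⅓)) + 3)*6 = (√(4 + 6 + 1) + 3)*6 = (√11 + 3)*6 = (3 + √11)*6 = 18 + 6*√11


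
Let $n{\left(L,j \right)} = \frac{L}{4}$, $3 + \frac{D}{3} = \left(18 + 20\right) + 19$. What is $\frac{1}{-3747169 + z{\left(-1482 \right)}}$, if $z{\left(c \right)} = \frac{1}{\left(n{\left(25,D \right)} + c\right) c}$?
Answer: $- \frac{4374123}{16390578107785} \approx -2.6687 \cdot 10^{-7}$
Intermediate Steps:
$D = 162$ ($D = -9 + 3 \left(\left(18 + 20\right) + 19\right) = -9 + 3 \left(38 + 19\right) = -9 + 3 \cdot 57 = -9 + 171 = 162$)
$n{\left(L,j \right)} = \frac{L}{4}$ ($n{\left(L,j \right)} = L \frac{1}{4} = \frac{L}{4}$)
$z{\left(c \right)} = \frac{1}{c \left(\frac{25}{4} + c\right)}$ ($z{\left(c \right)} = \frac{1}{\left(\frac{1}{4} \cdot 25 + c\right) c} = \frac{1}{\left(\frac{25}{4} + c\right) c} = \frac{1}{c \left(\frac{25}{4} + c\right)}$)
$\frac{1}{-3747169 + z{\left(-1482 \right)}} = \frac{1}{-3747169 + \frac{4}{\left(-1482\right) \left(25 + 4 \left(-1482\right)\right)}} = \frac{1}{-3747169 + 4 \left(- \frac{1}{1482}\right) \frac{1}{25 - 5928}} = \frac{1}{-3747169 + 4 \left(- \frac{1}{1482}\right) \frac{1}{-5903}} = \frac{1}{-3747169 + 4 \left(- \frac{1}{1482}\right) \left(- \frac{1}{5903}\right)} = \frac{1}{-3747169 + \frac{2}{4374123}} = \frac{1}{- \frac{16390578107785}{4374123}} = - \frac{4374123}{16390578107785}$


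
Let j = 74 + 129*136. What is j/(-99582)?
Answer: -8809/49791 ≈ -0.17692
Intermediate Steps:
j = 17618 (j = 74 + 17544 = 17618)
j/(-99582) = 17618/(-99582) = 17618*(-1/99582) = -8809/49791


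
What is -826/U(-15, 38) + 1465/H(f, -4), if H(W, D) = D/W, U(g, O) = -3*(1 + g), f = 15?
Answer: -66161/12 ≈ -5513.4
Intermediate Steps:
U(g, O) = -3 - 3*g
-826/U(-15, 38) + 1465/H(f, -4) = -826/(-3 - 3*(-15)) + 1465/((-4/15)) = -826/(-3 + 45) + 1465/((-4*1/15)) = -826/42 + 1465/(-4/15) = -826*1/42 + 1465*(-15/4) = -59/3 - 21975/4 = -66161/12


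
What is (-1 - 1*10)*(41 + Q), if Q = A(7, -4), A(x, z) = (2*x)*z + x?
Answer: 88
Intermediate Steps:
A(x, z) = x + 2*x*z (A(x, z) = 2*x*z + x = x + 2*x*z)
Q = -49 (Q = 7*(1 + 2*(-4)) = 7*(1 - 8) = 7*(-7) = -49)
(-1 - 1*10)*(41 + Q) = (-1 - 1*10)*(41 - 49) = (-1 - 10)*(-8) = -11*(-8) = 88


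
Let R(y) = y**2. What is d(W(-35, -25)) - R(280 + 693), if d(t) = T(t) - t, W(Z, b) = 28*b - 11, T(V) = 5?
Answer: -946013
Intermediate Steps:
W(Z, b) = -11 + 28*b
d(t) = 5 - t
d(W(-35, -25)) - R(280 + 693) = (5 - (-11 + 28*(-25))) - (280 + 693)**2 = (5 - (-11 - 700)) - 1*973**2 = (5 - 1*(-711)) - 1*946729 = (5 + 711) - 946729 = 716 - 946729 = -946013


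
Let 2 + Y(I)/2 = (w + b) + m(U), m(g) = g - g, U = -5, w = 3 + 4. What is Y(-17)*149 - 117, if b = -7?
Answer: -713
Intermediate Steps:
w = 7
m(g) = 0
Y(I) = -4 (Y(I) = -4 + 2*((7 - 7) + 0) = -4 + 2*(0 + 0) = -4 + 2*0 = -4 + 0 = -4)
Y(-17)*149 - 117 = -4*149 - 117 = -596 - 117 = -713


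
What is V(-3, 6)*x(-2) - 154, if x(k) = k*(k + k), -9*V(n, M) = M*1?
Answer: -478/3 ≈ -159.33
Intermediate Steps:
V(n, M) = -M/9
x(k) = 2*k² (x(k) = k*(2*k) = 2*k²)
V(-3, 6)*x(-2) - 154 = (-⅑*6)*(2*(-2)²) - 154 = -4*4/3 - 154 = -⅔*8 - 154 = -16/3 - 154 = -478/3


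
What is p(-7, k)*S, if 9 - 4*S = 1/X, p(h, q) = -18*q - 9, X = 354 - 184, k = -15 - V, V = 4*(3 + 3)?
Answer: 1059597/680 ≈ 1558.2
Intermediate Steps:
V = 24 (V = 4*6 = 24)
k = -39 (k = -15 - 1*24 = -15 - 24 = -39)
X = 170
p(h, q) = -9 - 18*q
S = 1529/680 (S = 9/4 - ¼/170 = 9/4 - ¼*1/170 = 9/4 - 1/680 = 1529/680 ≈ 2.2485)
p(-7, k)*S = (-9 - 18*(-39))*(1529/680) = (-9 + 702)*(1529/680) = 693*(1529/680) = 1059597/680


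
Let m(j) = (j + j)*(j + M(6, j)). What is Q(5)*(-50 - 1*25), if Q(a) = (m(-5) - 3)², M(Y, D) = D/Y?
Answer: -688900/3 ≈ -2.2963e+5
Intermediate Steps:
m(j) = 7*j²/3 (m(j) = (j + j)*(j + j/6) = (2*j)*(j + j*(⅙)) = (2*j)*(j + j/6) = (2*j)*(7*j/6) = 7*j²/3)
Q(a) = 27556/9 (Q(a) = ((7/3)*(-5)² - 3)² = ((7/3)*25 - 3)² = (175/3 - 3)² = (166/3)² = 27556/9)
Q(5)*(-50 - 1*25) = 27556*(-50 - 1*25)/9 = 27556*(-50 - 25)/9 = (27556/9)*(-75) = -688900/3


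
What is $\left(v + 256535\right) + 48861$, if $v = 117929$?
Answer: $423325$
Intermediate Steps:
$\left(v + 256535\right) + 48861 = \left(117929 + 256535\right) + 48861 = 374464 + 48861 = 423325$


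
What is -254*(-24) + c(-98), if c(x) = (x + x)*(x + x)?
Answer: 44512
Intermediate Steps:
c(x) = 4*x**2 (c(x) = (2*x)*(2*x) = 4*x**2)
-254*(-24) + c(-98) = -254*(-24) + 4*(-98)**2 = 6096 + 4*9604 = 6096 + 38416 = 44512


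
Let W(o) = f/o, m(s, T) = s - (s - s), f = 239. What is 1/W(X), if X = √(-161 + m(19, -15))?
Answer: I*√142/239 ≈ 0.049859*I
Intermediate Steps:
m(s, T) = s (m(s, T) = s - 1*0 = s + 0 = s)
X = I*√142 (X = √(-161 + 19) = √(-142) = I*√142 ≈ 11.916*I)
W(o) = 239/o
1/W(X) = 1/(239/((I*√142))) = 1/(239*(-I*√142/142)) = 1/(-239*I*√142/142) = I*√142/239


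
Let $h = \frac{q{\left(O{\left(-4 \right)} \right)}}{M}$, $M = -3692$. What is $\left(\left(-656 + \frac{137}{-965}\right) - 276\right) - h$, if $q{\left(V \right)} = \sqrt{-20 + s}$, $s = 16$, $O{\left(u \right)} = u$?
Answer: $- \frac{899517}{965} + \frac{i}{1846} \approx -932.14 + 0.00054171 i$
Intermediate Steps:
$q{\left(V \right)} = 2 i$ ($q{\left(V \right)} = \sqrt{-20 + 16} = \sqrt{-4} = 2 i$)
$h = - \frac{i}{1846}$ ($h = \frac{2 i}{-3692} = 2 i \left(- \frac{1}{3692}\right) = - \frac{i}{1846} \approx - 0.00054171 i$)
$\left(\left(-656 + \frac{137}{-965}\right) - 276\right) - h = \left(\left(-656 + \frac{137}{-965}\right) - 276\right) - - \frac{i}{1846} = \left(\left(-656 + 137 \left(- \frac{1}{965}\right)\right) - 276\right) + \frac{i}{1846} = \left(\left(-656 - \frac{137}{965}\right) - 276\right) + \frac{i}{1846} = \left(- \frac{633177}{965} - 276\right) + \frac{i}{1846} = - \frac{899517}{965} + \frac{i}{1846}$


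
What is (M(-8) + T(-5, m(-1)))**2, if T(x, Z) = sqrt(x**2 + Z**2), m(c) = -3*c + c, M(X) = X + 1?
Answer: (7 - sqrt(29))**2 ≈ 2.6077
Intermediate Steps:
M(X) = 1 + X
m(c) = -2*c
T(x, Z) = sqrt(Z**2 + x**2)
(M(-8) + T(-5, m(-1)))**2 = ((1 - 8) + sqrt((-2*(-1))**2 + (-5)**2))**2 = (-7 + sqrt(2**2 + 25))**2 = (-7 + sqrt(4 + 25))**2 = (-7 + sqrt(29))**2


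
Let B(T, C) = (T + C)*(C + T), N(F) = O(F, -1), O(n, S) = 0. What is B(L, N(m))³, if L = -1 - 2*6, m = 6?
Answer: 4826809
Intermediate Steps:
L = -13 (L = -1 - 12 = -13)
N(F) = 0
B(T, C) = (C + T)² (B(T, C) = (C + T)*(C + T) = (C + T)²)
B(L, N(m))³ = ((0 - 13)²)³ = ((-13)²)³ = 169³ = 4826809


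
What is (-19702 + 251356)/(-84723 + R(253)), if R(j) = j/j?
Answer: -115827/42361 ≈ -2.7343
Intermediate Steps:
R(j) = 1
(-19702 + 251356)/(-84723 + R(253)) = (-19702 + 251356)/(-84723 + 1) = 231654/(-84722) = 231654*(-1/84722) = -115827/42361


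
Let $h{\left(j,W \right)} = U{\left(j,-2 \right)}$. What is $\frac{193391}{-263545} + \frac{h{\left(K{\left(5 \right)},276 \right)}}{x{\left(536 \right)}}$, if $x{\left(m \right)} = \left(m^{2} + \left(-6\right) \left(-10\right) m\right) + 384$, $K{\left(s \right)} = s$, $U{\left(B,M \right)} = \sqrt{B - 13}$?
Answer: $- \frac{193391}{263545} + \frac{i \sqrt{2}}{159920} \approx -0.73381 + 8.8433 \cdot 10^{-6} i$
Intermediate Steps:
$U{\left(B,M \right)} = \sqrt{-13 + B}$
$h{\left(j,W \right)} = \sqrt{-13 + j}$
$x{\left(m \right)} = 384 + m^{2} + 60 m$ ($x{\left(m \right)} = \left(m^{2} + 60 m\right) + 384 = 384 + m^{2} + 60 m$)
$\frac{193391}{-263545} + \frac{h{\left(K{\left(5 \right)},276 \right)}}{x{\left(536 \right)}} = \frac{193391}{-263545} + \frac{\sqrt{-13 + 5}}{384 + 536^{2} + 60 \cdot 536} = 193391 \left(- \frac{1}{263545}\right) + \frac{\sqrt{-8}}{384 + 287296 + 32160} = - \frac{193391}{263545} + \frac{2 i \sqrt{2}}{319840} = - \frac{193391}{263545} + 2 i \sqrt{2} \cdot \frac{1}{319840} = - \frac{193391}{263545} + \frac{i \sqrt{2}}{159920}$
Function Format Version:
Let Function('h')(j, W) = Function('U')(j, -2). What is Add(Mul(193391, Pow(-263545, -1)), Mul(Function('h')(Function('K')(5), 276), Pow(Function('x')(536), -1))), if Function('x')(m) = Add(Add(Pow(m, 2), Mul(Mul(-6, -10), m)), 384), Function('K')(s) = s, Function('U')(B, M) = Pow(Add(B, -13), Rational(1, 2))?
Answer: Add(Rational(-193391, 263545), Mul(Rational(1, 159920), I, Pow(2, Rational(1, 2)))) ≈ Add(-0.73381, Mul(8.8433e-6, I))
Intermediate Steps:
Function('U')(B, M) = Pow(Add(-13, B), Rational(1, 2))
Function('h')(j, W) = Pow(Add(-13, j), Rational(1, 2))
Function('x')(m) = Add(384, Pow(m, 2), Mul(60, m)) (Function('x')(m) = Add(Add(Pow(m, 2), Mul(60, m)), 384) = Add(384, Pow(m, 2), Mul(60, m)))
Add(Mul(193391, Pow(-263545, -1)), Mul(Function('h')(Function('K')(5), 276), Pow(Function('x')(536), -1))) = Add(Mul(193391, Pow(-263545, -1)), Mul(Pow(Add(-13, 5), Rational(1, 2)), Pow(Add(384, Pow(536, 2), Mul(60, 536)), -1))) = Add(Mul(193391, Rational(-1, 263545)), Mul(Pow(-8, Rational(1, 2)), Pow(Add(384, 287296, 32160), -1))) = Add(Rational(-193391, 263545), Mul(Mul(2, I, Pow(2, Rational(1, 2))), Pow(319840, -1))) = Add(Rational(-193391, 263545), Mul(Mul(2, I, Pow(2, Rational(1, 2))), Rational(1, 319840))) = Add(Rational(-193391, 263545), Mul(Rational(1, 159920), I, Pow(2, Rational(1, 2))))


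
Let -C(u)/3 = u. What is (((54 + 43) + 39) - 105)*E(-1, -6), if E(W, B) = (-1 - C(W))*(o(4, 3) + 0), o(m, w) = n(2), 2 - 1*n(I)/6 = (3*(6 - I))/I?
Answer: 2976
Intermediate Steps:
C(u) = -3*u
n(I) = 12 - 6*(18 - 3*I)/I (n(I) = 12 - 6*3*(6 - I)/I = 12 - 6*(18 - 3*I)/I)
o(m, w) = -24 (o(m, w) = 30 - 108/2 = 30 - 108*½ = 30 - 54 = -24)
E(W, B) = 24 - 72*W (E(W, B) = (-1 - (-3)*W)*(-24 + 0) = (-1 + 3*W)*(-24) = 24 - 72*W)
(((54 + 43) + 39) - 105)*E(-1, -6) = (((54 + 43) + 39) - 105)*(24 - 72*(-1)) = ((97 + 39) - 105)*(24 + 72) = (136 - 105)*96 = 31*96 = 2976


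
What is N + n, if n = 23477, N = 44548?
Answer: 68025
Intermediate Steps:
N + n = 44548 + 23477 = 68025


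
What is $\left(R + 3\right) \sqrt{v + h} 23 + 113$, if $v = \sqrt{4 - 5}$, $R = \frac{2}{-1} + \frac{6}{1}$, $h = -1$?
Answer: $113 + 161 \sqrt{-1 + i} \approx 186.27 + 176.89 i$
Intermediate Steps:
$R = 4$ ($R = 2 \left(-1\right) + 6 \cdot 1 = -2 + 6 = 4$)
$v = i$ ($v = \sqrt{-1} = i \approx 1.0 i$)
$\left(R + 3\right) \sqrt{v + h} 23 + 113 = \left(4 + 3\right) \sqrt{i - 1} \cdot 23 + 113 = 7 \sqrt{-1 + i} 23 + 113 = 161 \sqrt{-1 + i} + 113 = 113 + 161 \sqrt{-1 + i}$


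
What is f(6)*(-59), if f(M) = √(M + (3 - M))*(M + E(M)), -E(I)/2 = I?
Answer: 354*√3 ≈ 613.15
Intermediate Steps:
E(I) = -2*I
f(M) = -M*√3 (f(M) = √(M + (3 - M))*(M - 2*M) = √3*(-M) = -M*√3)
f(6)*(-59) = -1*6*√3*(-59) = -6*√3*(-59) = 354*√3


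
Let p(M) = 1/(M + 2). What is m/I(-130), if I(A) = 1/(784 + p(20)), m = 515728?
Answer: 4447896136/11 ≈ 4.0435e+8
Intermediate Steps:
p(M) = 1/(2 + M)
I(A) = 22/17249 (I(A) = 1/(784 + 1/(2 + 20)) = 1/(784 + 1/22) = 1/(17249/22) = 22/17249)
m/I(-130) = 515728/(22/17249) = 515728*(17249/22) = 4447896136/11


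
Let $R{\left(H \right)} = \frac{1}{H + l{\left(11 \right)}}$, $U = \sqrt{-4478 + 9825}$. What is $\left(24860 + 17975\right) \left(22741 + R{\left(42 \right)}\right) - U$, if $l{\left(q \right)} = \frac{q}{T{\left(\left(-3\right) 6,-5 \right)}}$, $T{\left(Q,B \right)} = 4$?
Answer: $\frac{174365992905}{179} - \sqrt{5347} \approx 9.7411 \cdot 10^{8}$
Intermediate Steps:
$U = \sqrt{5347} \approx 73.123$
$l{\left(q \right)} = \frac{q}{4}$
$R{\left(H \right)} = \frac{1}{\frac{11}{4} + H}$ ($R{\left(H \right)} = \frac{1}{H + \frac{1}{4} \cdot 11} = \frac{1}{H + \frac{11}{4}} = \frac{1}{\frac{11}{4} + H}$)
$\left(24860 + 17975\right) \left(22741 + R{\left(42 \right)}\right) - U = \left(24860 + 17975\right) \left(22741 + \frac{4}{11 + 4 \cdot 42}\right) - \sqrt{5347} = 42835 \left(22741 + \frac{4}{11 + 168}\right) - \sqrt{5347} = 42835 \left(22741 + \frac{4}{179}\right) - \sqrt{5347} = 42835 \cdot \frac{4070643}{179} - \sqrt{5347} = \frac{174365992905}{179} - \sqrt{5347}$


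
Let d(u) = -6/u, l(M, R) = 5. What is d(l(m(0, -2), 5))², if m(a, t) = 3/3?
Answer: 36/25 ≈ 1.4400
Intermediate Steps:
m(a, t) = 1 (m(a, t) = 3*(⅓) = 1)
d(l(m(0, -2), 5))² = (-6/5)² = 36/25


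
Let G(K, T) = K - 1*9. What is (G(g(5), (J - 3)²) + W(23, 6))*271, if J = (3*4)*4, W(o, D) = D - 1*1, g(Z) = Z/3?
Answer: -1897/3 ≈ -632.33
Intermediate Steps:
g(Z) = Z/3 (g(Z) = Z*(⅓) = Z/3)
W(o, D) = -1 + D (W(o, D) = D - 1 = -1 + D)
J = 48 (J = 12*4 = 48)
G(K, T) = -9 + K (G(K, T) = K - 9 = -9 + K)
(G(g(5), (J - 3)²) + W(23, 6))*271 = ((-9 + (⅓)*5) + (-1 + 6))*271 = ((-9 + 5/3) + 5)*271 = (-22/3 + 5)*271 = -7/3*271 = -1897/3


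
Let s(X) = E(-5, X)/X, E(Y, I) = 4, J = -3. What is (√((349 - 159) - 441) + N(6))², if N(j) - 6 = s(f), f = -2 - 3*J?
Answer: -10183/49 + 92*I*√251/7 ≈ -207.82 + 208.22*I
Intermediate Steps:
f = 7 (f = -2 - 3*(-3) = -2 + 9 = 7)
s(X) = 4/X
N(j) = 46/7 (N(j) = 6 + 4/7 = 46/7)
(√((349 - 159) - 441) + N(6))² = (√((349 - 159) - 441) + 46/7)² = (√(190 - 441) + 46/7)² = (√(-251) + 46/7)² = (I*√251 + 46/7)² = (46/7 + I*√251)²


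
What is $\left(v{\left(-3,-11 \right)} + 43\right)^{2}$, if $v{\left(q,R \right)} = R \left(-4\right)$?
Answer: $7569$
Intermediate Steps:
$v{\left(q,R \right)} = - 4 R$
$\left(v{\left(-3,-11 \right)} + 43\right)^{2} = \left(\left(-4\right) \left(-11\right) + 43\right)^{2} = \left(44 + 43\right)^{2} = 87^{2} = 7569$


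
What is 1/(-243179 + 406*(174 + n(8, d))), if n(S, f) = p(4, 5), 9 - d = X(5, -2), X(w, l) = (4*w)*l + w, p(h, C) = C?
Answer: -1/170505 ≈ -5.8649e-6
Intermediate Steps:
X(w, l) = w + 4*l*w (X(w, l) = 4*l*w + w = w + 4*l*w)
d = 44 (d = 9 - 5*(1 + 4*(-2)) = 9 - 5*(1 - 8) = 9 - 5*(-7) = 9 - 1*(-35) = 9 + 35 = 44)
n(S, f) = 5
1/(-243179 + 406*(174 + n(8, d))) = 1/(-243179 + 406*(174 + 5)) = 1/(-243179 + 406*179) = 1/(-243179 + 72674) = 1/(-170505) = -1/170505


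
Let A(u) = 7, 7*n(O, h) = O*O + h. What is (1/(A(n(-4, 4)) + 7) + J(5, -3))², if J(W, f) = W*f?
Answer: 43681/196 ≈ 222.86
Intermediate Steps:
n(O, h) = h/7 + O²/7 (n(O, h) = (O*O + h)/7 = (O² + h)/7 = (h + O²)/7 = h/7 + O²/7)
(1/(A(n(-4, 4)) + 7) + J(5, -3))² = (1/(7 + 7) + 5*(-3))² = (1/14 - 15)² = (-209/14)² = 43681/196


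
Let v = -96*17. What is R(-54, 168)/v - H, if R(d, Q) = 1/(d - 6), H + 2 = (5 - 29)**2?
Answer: -56206079/97920 ≈ -574.00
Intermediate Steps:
H = 574 (H = -2 + (5 - 29)**2 = -2 + (-24)**2 = -2 + 576 = 574)
R(d, Q) = 1/(-6 + d)
v = -1632
R(-54, 168)/v - H = 1/(-6 - 54*(-1632)) - 1*574 = -1/1632/(-60) - 574 = -1/60*(-1/1632) - 574 = 1/97920 - 574 = -56206079/97920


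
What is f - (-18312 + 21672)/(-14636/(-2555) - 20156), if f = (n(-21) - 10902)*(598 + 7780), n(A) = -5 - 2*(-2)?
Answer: -587852256466562/6435493 ≈ -9.1345e+7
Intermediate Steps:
n(A) = -1 (n(A) = -5 + 4 = -1)
f = -91345334 (f = (-1 - 10902)*(598 + 7780) = -10903*8378 = -91345334)
f - (-18312 + 21672)/(-14636/(-2555) - 20156) = -91345334 - (-18312 + 21672)/(-14636/(-2555) - 20156) = -91345334 - 3360/(-14636*(-1/2555) - 20156) = -91345334 - 3360/(14636/2555 - 20156) = -91345334 - 3360/(-51483944/2555) = -91345334 - 3360*(-2555)/51483944 = -91345334 - 1*(-1073100/6435493) = -91345334 + 1073100/6435493 = -587852256466562/6435493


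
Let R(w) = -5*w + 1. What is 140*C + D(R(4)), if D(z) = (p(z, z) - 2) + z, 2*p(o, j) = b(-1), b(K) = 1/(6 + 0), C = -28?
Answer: -47291/12 ≈ -3940.9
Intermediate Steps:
R(w) = 1 - 5*w
b(K) = ⅙ (b(K) = 1/6 = ⅙)
p(o, j) = 1/12 (p(o, j) = (½)*(⅙) = 1/12)
D(z) = -23/12 + z (D(z) = (1/12 - 2) + z = -23/12 + z)
140*C + D(R(4)) = 140*(-28) + (-23/12 + (1 - 5*4)) = -3920 + (-23/12 + (1 - 20)) = -3920 + (-23/12 - 19) = -3920 - 251/12 = -47291/12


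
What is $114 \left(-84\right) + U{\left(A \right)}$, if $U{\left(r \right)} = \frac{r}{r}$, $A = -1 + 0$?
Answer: $-9575$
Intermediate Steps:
$A = -1$
$U{\left(r \right)} = 1$
$114 \left(-84\right) + U{\left(A \right)} = 114 \left(-84\right) + 1 = -9576 + 1 = -9575$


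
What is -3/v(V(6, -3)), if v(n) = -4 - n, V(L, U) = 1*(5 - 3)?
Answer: ½ ≈ 0.50000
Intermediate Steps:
V(L, U) = 2 (V(L, U) = 1*2 = 2)
-3/v(V(6, -3)) = -3/(-4 - 1*2) = -3/(-4 - 2) = -3/(-6) = -3*(-⅙) = ½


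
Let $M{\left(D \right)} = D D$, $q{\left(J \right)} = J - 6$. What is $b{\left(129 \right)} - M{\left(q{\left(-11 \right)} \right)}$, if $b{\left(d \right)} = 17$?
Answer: $-272$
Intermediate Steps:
$q{\left(J \right)} = -6 + J$
$M{\left(D \right)} = D^{2}$
$b{\left(129 \right)} - M{\left(q{\left(-11 \right)} \right)} = 17 - \left(-6 - 11\right)^{2} = 17 - \left(-17\right)^{2} = 17 - 289 = -272$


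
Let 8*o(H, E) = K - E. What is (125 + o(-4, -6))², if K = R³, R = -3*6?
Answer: 5822569/16 ≈ 3.6391e+5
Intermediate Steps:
R = -18
K = -5832 (K = (-18)³ = -5832)
o(H, E) = -729 - E/8 (o(H, E) = (-5832 - E)/8 = -729 - E/8)
(125 + o(-4, -6))² = (125 + (-729 - ⅛*(-6)))² = (125 + (-729 + ¾))² = (125 - 2913/4)² = (-2413/4)² = 5822569/16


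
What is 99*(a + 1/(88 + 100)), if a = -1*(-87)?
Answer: 1619343/188 ≈ 8613.5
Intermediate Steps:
a = 87
99*(a + 1/(88 + 100)) = 99*(87 + 1/(88 + 100)) = 99*(87 + 1/188) = 99*(16357/188) = 1619343/188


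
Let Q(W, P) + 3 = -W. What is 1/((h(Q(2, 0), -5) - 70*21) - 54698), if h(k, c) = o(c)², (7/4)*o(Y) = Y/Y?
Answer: -49/2752216 ≈ -1.7804e-5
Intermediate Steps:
Q(W, P) = -3 - W
o(Y) = 4/7 (o(Y) = 4*(Y/Y)/7 = (4/7)*1 = 4/7)
h(k, c) = 16/49 (h(k, c) = (4/7)² = 16/49)
1/((h(Q(2, 0), -5) - 70*21) - 54698) = 1/((16/49 - 70*21) - 54698) = 1/((16/49 - 1470) - 54698) = 1/(-72014/49 - 54698) = 1/(-2752216/49) = -49/2752216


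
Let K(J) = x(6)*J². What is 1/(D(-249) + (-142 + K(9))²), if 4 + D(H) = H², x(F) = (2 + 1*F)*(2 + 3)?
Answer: 1/9659601 ≈ 1.0352e-7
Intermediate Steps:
x(F) = 10 + 5*F (x(F) = (2 + F)*5 = 10 + 5*F)
K(J) = 40*J² (K(J) = (10 + 5*6)*J² = (10 + 30)*J² = 40*J²)
D(H) = -4 + H²
1/(D(-249) + (-142 + K(9))²) = 1/((-4 + (-249)²) + (-142 + 40*9²)²) = 1/((-4 + 62001) + (-142 + 40*81)²) = 1/(61997 + (-142 + 3240)²) = 1/(61997 + 3098²) = 1/(61997 + 9597604) = 1/9659601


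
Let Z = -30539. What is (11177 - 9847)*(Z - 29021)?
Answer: -79214800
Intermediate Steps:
(11177 - 9847)*(Z - 29021) = (11177 - 9847)*(-30539 - 29021) = 1330*(-59560) = -79214800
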